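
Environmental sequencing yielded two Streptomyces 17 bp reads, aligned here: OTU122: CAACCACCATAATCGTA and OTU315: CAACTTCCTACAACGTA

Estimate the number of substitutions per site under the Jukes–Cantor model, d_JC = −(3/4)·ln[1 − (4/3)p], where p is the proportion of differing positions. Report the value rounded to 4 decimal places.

0.4770

Mismatches occur at site 5 (C↔T), site 6 (A↔T), site 9 (A↔T), site 10 (T↔A), site 11 (A↔C), site 13 (T↔A).
p = 6/17 = 0.352941.
d = −0.75 · ln(1 − (4/3)·0.352941) = −0.75 · ln(0.529412) = −0.75 · (-0.635988) = 0.4770.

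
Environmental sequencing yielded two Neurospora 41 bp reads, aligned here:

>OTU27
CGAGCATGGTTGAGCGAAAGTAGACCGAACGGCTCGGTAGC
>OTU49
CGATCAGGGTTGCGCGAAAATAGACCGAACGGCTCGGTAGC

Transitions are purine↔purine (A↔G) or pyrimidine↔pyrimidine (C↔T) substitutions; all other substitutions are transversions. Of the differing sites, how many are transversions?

Differing sites — 4:G/T (Tv); 7:T/G (Tv); 13:A/C (Tv); 20:G/A (Ti).
Of the 4 differences, 1 transition and 3 transversions, so the answer is 3.

3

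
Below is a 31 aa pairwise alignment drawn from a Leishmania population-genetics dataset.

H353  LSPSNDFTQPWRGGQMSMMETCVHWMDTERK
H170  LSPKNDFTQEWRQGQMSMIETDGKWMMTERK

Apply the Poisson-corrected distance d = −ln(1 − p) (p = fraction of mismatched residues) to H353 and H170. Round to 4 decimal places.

0.2985

Mismatches occur at site 4 (S→K), site 10 (P→E), site 13 (G→Q), site 19 (M→I), site 22 (C→D), site 23 (V→G), site 24 (H→K), site 27 (D→M).
p = 8/31 = 0.258065.
d = −ln(1 − 0.258065) = −ln(0.741935) = 0.2985.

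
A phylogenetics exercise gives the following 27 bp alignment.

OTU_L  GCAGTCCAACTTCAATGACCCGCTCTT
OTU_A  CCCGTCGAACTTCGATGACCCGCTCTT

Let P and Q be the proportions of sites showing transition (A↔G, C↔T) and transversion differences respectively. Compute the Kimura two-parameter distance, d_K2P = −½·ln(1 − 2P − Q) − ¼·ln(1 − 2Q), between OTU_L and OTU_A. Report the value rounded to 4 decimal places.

Differing sites — 1:G/C (Tv); 3:A/C (Tv); 7:C/G (Tv); 14:A/G (Ti).
Of the 4 differences, 1 transition and 3 transversions over 27 sites: P = 1/27 = 0.037037, Q = 3/27 = 0.111111.
d = −0.5·ln(0.814815) − 0.25·ln(0.777778) = −0.5·(-0.204794) − 0.25·(-0.251314) = 0.1652.

0.1652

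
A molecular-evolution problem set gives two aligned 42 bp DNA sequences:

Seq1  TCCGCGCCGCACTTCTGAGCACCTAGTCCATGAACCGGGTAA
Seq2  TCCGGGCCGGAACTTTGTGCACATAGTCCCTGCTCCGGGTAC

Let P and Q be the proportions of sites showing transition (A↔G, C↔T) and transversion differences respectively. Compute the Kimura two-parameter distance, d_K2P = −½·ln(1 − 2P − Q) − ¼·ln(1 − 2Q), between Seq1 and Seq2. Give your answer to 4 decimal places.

The sequences differ at positions 5 (C/G, transversion), 10 (C/G, transversion), 12 (C/A, transversion), 13 (T/C, transition), 15 (C/T, transition), 18 (A/T, transversion), 23 (C/A, transversion), 30 (A/C, transversion), 33 (A/C, transversion), 34 (A/T, transversion), 42 (A/C, transversion).
Of the 11 differences, 2 transitions and 9 transversions over 42 sites: P = 2/42 = 0.047619, Q = 9/42 = 0.214286.
d = −0.5·ln(0.690476) − 0.25·ln(0.571428) = −0.5·(-0.370374) − 0.25·(-0.559617) = 0.3251.

0.3251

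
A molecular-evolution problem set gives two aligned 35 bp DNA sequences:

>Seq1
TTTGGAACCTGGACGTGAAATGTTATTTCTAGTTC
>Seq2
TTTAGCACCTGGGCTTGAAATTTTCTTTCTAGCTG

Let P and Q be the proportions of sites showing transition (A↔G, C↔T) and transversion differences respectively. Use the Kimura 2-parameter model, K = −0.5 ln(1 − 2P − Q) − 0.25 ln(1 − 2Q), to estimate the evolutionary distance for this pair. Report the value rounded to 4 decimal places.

0.2728

Differing sites — 4:G/A (Ti); 6:A/C (Tv); 13:A/G (Ti); 15:G/T (Tv); 22:G/T (Tv); 25:A/C (Tv); 33:T/C (Ti); 35:C/G (Tv).
Of the 8 differences, 3 transitions and 5 transversions over 35 sites: P = 3/35 = 0.085714, Q = 5/35 = 0.142857.
d = −0.5·ln(0.685715) − 0.25·ln(0.714286) = −0.5·(-0.377293) − 0.25·(-0.336472) = 0.2728.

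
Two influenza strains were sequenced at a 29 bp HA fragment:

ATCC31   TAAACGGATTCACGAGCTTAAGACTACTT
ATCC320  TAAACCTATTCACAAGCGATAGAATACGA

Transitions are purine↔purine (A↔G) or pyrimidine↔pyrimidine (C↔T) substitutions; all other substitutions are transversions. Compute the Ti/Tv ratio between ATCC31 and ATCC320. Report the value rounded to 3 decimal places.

Differing sites — 6:G/C (Tv); 7:G/T (Tv); 14:G/A (Ti); 18:T/G (Tv); 19:T/A (Tv); 20:A/T (Tv); 24:C/A (Tv); 28:T/G (Tv); 29:T/A (Tv).
Of the 9 differences, 1 transition and 8 transversions, so Ti/Tv = 1/8 = 0.125.

0.125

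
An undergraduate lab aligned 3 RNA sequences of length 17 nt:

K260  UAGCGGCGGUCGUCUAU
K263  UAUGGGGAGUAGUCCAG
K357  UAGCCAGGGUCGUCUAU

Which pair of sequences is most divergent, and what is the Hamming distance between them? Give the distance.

8

Pairwise Hamming distances:
  K260 vs K263: 7
  K260 vs K357: 3
  K263 vs K357: 8
The largest is 8, between K263 and K357.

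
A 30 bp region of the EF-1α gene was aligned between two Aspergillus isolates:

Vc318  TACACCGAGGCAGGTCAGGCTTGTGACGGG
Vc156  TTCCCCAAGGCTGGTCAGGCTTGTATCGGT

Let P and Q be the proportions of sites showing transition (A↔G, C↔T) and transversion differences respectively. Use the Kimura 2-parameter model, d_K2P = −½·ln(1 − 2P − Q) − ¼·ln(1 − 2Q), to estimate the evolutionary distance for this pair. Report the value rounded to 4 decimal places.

The sequences differ at positions 2 (A/T, transversion), 4 (A/C, transversion), 7 (G/A, transition), 12 (A/T, transversion), 25 (G/A, transition), 26 (A/T, transversion), 30 (G/T, transversion).
Of the 7 differences, 2 transitions and 5 transversions over 30 sites: P = 2/30 = 0.066667, Q = 5/30 = 0.166667.
d = −0.5·ln(0.699999) − 0.25·ln(0.666666) = −0.5·(-0.356676) − 0.25·(-0.405466) = 0.2797.

0.2797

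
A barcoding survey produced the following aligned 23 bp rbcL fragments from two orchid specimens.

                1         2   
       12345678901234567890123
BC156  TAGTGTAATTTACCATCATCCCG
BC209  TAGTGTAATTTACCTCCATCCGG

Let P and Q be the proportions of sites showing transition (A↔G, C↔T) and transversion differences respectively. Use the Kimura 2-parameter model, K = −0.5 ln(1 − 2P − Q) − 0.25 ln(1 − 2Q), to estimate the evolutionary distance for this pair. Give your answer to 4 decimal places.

0.1433

Differing sites — 15:A/T (Tv); 16:T/C (Ti); 22:C/G (Tv).
Of the 3 differences, 1 transition and 2 transversions over 23 sites: P = 1/23 = 0.043478, Q = 2/23 = 0.086957.
d = −0.5·ln(0.826087) − 0.25·ln(0.826086) = −0.5·(-0.191055) − 0.25·(-0.191056) = 0.1433.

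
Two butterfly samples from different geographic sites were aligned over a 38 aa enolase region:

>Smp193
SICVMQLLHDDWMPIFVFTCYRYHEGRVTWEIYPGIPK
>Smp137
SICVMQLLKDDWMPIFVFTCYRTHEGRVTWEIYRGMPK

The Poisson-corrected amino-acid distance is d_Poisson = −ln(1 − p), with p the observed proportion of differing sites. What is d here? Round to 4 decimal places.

0.1112

Differing sites — 9:H/K; 23:Y/T; 34:P/R; 36:I/M.
p = 4/38 = 0.105263.
d = −ln(1 − 0.105263) = −ln(0.894737) = 0.1112.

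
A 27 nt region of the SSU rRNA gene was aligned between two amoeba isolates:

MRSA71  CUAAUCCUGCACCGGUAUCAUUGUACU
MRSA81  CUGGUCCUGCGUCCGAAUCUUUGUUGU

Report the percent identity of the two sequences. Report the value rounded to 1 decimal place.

Differing sites — 3:A/G; 4:A/G; 11:A/G; 12:C/U; 14:G/C; 16:U/A; 20:A/U; 25:A/U; 26:C/G.
18 of the 27 sites match, so the percent identity is 18/27 × 100 = 66.7%.

66.7%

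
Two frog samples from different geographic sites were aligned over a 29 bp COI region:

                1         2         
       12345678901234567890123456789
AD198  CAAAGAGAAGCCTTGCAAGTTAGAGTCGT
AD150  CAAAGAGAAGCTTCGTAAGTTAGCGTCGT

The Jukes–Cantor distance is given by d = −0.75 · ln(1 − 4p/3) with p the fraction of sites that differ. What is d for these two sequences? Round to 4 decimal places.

Differing sites — 12:C/T; 14:T/C; 16:C/T; 24:A/C.
p = 4/29 = 0.137931.
d = −0.75 · ln(1 − (4/3)·0.137931) = −0.75 · ln(0.816092) = −0.75 · (-0.203228) = 0.1524.

0.1524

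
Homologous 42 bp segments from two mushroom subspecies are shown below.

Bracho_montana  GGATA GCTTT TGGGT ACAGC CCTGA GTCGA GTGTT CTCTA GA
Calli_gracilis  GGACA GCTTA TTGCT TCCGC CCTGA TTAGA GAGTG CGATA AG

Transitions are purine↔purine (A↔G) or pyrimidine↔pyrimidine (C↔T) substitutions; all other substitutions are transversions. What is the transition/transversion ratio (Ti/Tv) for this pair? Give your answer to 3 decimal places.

Differing sites — 4:T/C (Ti); 10:T/A (Tv); 12:G/T (Tv); 14:G/C (Tv); 16:A/T (Tv); 18:A/C (Tv); 26:G/T (Tv); 28:C/A (Tv); 32:T/A (Tv); 35:T/G (Tv); 37:T/G (Tv); 38:C/A (Tv); 41:G/A (Ti); 42:A/G (Ti).
Of the 14 differences, 3 transitions and 11 transversions, so Ti/Tv = 3/11 = 0.273.

0.273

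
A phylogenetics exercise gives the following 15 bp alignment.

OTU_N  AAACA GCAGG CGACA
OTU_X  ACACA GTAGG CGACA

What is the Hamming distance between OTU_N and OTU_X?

2

Differing sites — 2:A/C; 7:C/T.
That gives 2 mismatches out of 15 aligned sites, so the Hamming distance is 2.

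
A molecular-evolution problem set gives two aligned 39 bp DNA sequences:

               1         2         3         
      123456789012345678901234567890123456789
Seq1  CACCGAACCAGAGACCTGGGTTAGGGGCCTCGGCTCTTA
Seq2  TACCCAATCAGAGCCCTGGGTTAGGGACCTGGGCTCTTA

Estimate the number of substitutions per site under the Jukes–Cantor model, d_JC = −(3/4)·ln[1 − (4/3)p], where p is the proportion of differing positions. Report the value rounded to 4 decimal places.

Mismatches occur at site 1 (C↔T), site 5 (G↔C), site 8 (C↔T), site 14 (A↔C), site 27 (G↔A), site 31 (C↔G).
p = 6/39 = 0.153846.
d = −0.75 · ln(1 − (4/3)·0.153846) = −0.75 · ln(0.794872) = −0.75 · (-0.229574) = 0.1722.

0.1722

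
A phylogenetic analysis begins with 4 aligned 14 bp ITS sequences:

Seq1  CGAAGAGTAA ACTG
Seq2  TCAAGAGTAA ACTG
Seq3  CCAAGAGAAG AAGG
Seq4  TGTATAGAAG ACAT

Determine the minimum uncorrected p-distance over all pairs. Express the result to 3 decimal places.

0.143

Pairwise Hamming distances:
  Seq1 vs Seq2: 2
  Seq1 vs Seq3: 5
  Seq1 vs Seq4: 7
  Seq2 vs Seq3: 5
  Seq2 vs Seq4: 7
  Seq3 vs Seq4: 7
The smallest is 2 mismatches, between Seq1 and Seq2; p = 2/14 = 0.143.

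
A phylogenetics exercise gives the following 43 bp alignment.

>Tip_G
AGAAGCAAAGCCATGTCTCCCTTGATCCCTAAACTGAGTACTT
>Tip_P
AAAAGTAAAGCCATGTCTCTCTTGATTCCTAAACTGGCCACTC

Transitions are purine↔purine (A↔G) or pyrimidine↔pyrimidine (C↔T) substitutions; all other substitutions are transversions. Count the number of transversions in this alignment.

The sequences differ at positions 2 (G/A, transition), 6 (C/T, transition), 20 (C/T, transition), 27 (C/T, transition), 37 (A/G, transition), 38 (G/C, transversion), 39 (T/C, transition), 43 (T/C, transition).
Of the 8 differences, 7 transitions and 1 transversion, so the answer is 1.

1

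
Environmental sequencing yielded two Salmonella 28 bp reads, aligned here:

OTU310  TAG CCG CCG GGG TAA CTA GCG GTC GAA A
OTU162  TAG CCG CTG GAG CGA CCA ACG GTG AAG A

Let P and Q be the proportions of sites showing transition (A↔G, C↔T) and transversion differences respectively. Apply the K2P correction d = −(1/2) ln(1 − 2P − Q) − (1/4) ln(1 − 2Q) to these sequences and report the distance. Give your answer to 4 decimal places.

Mismatches occur at site 8 (C/T, transition), site 11 (G/A, transition), site 13 (T/C, transition), site 14 (A/G, transition), site 17 (T/C, transition), site 19 (G/A, transition), site 24 (C/G, transversion), site 25 (G/A, transition), site 27 (A/G, transition).
Of the 9 differences, 8 transitions and 1 transversion over 28 sites: P = 8/28 = 0.285714, Q = 1/28 = 0.035714.
d = −0.5·ln(0.392858) − 0.25·ln(0.928572) = −0.5·(-0.934307) − 0.25·(-0.074107) = 0.4857.

0.4857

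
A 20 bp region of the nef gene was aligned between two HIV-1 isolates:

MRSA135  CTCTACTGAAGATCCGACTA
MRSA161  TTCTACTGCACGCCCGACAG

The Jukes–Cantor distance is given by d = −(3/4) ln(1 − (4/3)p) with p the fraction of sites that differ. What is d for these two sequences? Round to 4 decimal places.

Differing sites — 1:C/T; 9:A/C; 11:G/C; 12:A/G; 13:T/C; 19:T/A; 20:A/G.
p = 7/20 = 0.350000.
d = −0.75 · ln(1 − (4/3)·0.350000) = −0.75 · ln(0.533333) = −0.75 · (-0.628609) = 0.4715.

0.4715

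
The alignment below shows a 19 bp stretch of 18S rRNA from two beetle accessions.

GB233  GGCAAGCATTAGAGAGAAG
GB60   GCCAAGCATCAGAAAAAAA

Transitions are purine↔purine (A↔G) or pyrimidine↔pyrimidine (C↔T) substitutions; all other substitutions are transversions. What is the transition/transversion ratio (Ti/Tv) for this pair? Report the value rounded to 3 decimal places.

Differing sites — 2:G/C (Tv); 10:T/C (Ti); 14:G/A (Ti); 16:G/A (Ti); 19:G/A (Ti).
Of the 5 differences, 4 transitions and 1 transversion, so Ti/Tv = 4/1 = 4.000.

4.000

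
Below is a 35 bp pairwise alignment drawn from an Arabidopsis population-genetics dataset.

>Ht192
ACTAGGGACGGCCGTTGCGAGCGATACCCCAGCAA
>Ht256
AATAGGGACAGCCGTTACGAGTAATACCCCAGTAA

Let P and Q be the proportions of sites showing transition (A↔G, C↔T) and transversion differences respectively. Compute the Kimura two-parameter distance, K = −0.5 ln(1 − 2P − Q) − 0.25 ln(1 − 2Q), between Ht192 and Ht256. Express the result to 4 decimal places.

The sequences differ at positions 2 (C/A, transversion), 10 (G/A, transition), 17 (G/A, transition), 22 (C/T, transition), 23 (G/A, transition), 33 (C/T, transition).
Of the 6 differences, 5 transitions and 1 transversion over 35 sites: P = 5/35 = 0.142857, Q = 1/35 = 0.028571.
d = −0.5·ln(0.685715) − 0.25·ln(0.942858) = −0.5·(-0.377293) − 0.25·(-0.058840) = 0.2034.

0.2034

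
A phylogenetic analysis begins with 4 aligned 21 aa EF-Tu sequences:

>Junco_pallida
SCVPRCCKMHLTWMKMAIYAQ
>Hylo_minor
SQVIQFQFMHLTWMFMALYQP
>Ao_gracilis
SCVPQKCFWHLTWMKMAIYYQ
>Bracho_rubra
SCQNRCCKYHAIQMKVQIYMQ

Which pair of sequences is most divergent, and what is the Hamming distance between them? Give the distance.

Pairwise Hamming distances:
  Junco_pallida vs Hylo_minor: 10
  Junco_pallida vs Ao_gracilis: 5
  Junco_pallida vs Bracho_rubra: 9
  Hylo_minor vs Ao_gracilis: 9
  Hylo_minor vs Bracho_rubra: 17
  Ao_gracilis vs Bracho_rubra: 12
The largest is 17, between Hylo_minor and Bracho_rubra.

17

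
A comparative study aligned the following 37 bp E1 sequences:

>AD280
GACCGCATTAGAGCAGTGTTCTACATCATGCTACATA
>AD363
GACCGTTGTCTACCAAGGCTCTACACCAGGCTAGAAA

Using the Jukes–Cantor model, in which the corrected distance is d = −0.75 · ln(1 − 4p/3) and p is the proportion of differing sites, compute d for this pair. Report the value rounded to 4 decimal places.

Mismatches occur at site 6 (C/T), site 7 (A/T), site 8 (T/G), site 10 (A/C), site 11 (G/T), site 13 (G/C), site 16 (G/A), site 17 (T/G), site 19 (T/C), site 26 (T/C), site 29 (T/G), site 34 (C/G), site 36 (T/A).
p = 13/37 = 0.351351.
d = −0.75 · ln(1 − (4/3)·0.351351) = −0.75 · ln(0.531532) = −0.75 · (-0.631992) = 0.4740.

0.4740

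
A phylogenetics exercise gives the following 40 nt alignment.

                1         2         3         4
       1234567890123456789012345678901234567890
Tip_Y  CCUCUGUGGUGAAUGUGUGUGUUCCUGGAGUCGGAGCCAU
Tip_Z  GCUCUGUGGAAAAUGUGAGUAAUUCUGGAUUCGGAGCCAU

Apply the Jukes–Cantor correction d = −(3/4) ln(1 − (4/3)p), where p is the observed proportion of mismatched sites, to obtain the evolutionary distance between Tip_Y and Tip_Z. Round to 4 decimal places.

0.2326

Differing sites — 1:C/G; 10:U/A; 11:G/A; 18:U/A; 21:G/A; 22:U/A; 24:C/U; 30:G/U.
p = 8/40 = 0.200000.
d = −0.75 · ln(1 − (4/3)·0.200000) = −0.75 · ln(0.733333) = −0.75 · (-0.310155) = 0.2326.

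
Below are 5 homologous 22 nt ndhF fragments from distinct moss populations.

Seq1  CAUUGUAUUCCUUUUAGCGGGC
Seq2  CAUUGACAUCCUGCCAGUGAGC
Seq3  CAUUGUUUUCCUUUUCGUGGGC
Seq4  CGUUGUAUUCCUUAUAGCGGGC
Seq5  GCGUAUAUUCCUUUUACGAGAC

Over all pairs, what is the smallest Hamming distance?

Pairwise Hamming distances:
  Seq1 vs Seq2: 8
  Seq1 vs Seq3: 3
  Seq1 vs Seq4: 2
  Seq1 vs Seq5: 8
  Seq2 vs Seq3: 8
  Seq2 vs Seq4: 9
  Seq2 vs Seq5: 15
  Seq3 vs Seq4: 5
  Seq3 vs Seq5: 10
  Seq4 vs Seq5: 9
The smallest is 2, between Seq1 and Seq4.

2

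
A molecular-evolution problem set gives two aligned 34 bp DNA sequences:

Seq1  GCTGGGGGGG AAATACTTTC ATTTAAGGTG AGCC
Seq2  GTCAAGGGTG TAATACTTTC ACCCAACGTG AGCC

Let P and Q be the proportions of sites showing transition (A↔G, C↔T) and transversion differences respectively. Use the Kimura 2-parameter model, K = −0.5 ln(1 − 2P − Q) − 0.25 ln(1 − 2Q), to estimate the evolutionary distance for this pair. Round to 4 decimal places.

0.3951

Differing sites — 2:C/T (Ti); 3:T/C (Ti); 4:G/A (Ti); 5:G/A (Ti); 9:G/T (Tv); 11:A/T (Tv); 22:T/C (Ti); 23:T/C (Ti); 24:T/C (Ti); 27:G/C (Tv).
Of the 10 differences, 7 transitions and 3 transversions over 34 sites: P = 7/34 = 0.205882, Q = 3/34 = 0.088235.
d = −0.5·ln(0.500001) − 0.25·ln(0.823530) = −0.5·(-0.693145) − 0.25·(-0.194155) = 0.3951.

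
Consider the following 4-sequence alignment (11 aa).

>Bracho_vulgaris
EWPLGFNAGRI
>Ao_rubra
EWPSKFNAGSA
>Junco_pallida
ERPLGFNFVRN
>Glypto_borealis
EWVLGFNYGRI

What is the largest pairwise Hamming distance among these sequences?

Pairwise Hamming distances:
  Bracho_vulgaris vs Ao_rubra: 4
  Bracho_vulgaris vs Junco_pallida: 4
  Bracho_vulgaris vs Glypto_borealis: 2
  Ao_rubra vs Junco_pallida: 7
  Ao_rubra vs Glypto_borealis: 6
  Junco_pallida vs Glypto_borealis: 5
The largest is 7, between Ao_rubra and Junco_pallida.

7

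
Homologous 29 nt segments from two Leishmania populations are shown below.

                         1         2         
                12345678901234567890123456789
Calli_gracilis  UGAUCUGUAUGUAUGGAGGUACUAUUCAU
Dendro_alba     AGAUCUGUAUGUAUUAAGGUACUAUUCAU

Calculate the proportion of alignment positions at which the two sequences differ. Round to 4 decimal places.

0.1034

The sequences differ at positions 1 (U/A), 15 (G/U), 16 (G/A).
There are 3 differences over 29 sites, so p = 3/29 = 0.1034.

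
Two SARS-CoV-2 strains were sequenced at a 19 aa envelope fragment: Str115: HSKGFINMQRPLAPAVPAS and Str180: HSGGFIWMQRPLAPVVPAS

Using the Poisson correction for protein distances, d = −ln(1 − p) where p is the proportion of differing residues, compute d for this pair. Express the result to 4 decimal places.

0.1719

Mismatches occur at site 3 (K/G), site 7 (N/W), site 15 (A/V).
p = 3/19 = 0.157895.
d = −ln(1 − 0.157895) = −ln(0.842105) = 0.1719.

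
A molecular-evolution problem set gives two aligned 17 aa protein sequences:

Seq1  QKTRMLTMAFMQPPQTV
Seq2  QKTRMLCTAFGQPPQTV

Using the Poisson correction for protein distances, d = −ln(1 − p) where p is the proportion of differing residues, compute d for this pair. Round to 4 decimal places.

0.1942

Mismatches occur at site 7 (T/C), site 8 (M/T), site 11 (M/G).
p = 3/17 = 0.176471.
d = −ln(1 − 0.176471) = −ln(0.823529) = 0.1942.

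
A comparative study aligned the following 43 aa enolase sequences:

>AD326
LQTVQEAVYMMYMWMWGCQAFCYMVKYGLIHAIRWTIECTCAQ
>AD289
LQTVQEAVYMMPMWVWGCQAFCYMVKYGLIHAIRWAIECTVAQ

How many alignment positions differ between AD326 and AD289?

4

The sequences differ at positions 12 (Y/P), 15 (M/V), 36 (T/A), 41 (C/V).
That gives 4 mismatches out of 43 aligned sites, so the Hamming distance is 4.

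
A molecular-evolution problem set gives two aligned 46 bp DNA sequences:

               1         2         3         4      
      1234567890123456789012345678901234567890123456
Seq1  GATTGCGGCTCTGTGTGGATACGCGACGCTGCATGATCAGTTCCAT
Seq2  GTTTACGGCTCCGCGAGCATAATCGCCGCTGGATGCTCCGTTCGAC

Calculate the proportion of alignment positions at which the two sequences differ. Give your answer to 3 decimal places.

0.304

The sequences differ at positions 2 (A/T), 5 (G/A), 12 (T/C), 14 (T/C), 16 (T/A), 18 (G/C), 22 (C/A), 23 (G/T), 26 (A/C), 32 (C/G), 36 (A/C), 39 (A/C), 44 (C/G), 46 (T/C).
There are 14 differences over 46 sites, so p = 14/46 = 0.304.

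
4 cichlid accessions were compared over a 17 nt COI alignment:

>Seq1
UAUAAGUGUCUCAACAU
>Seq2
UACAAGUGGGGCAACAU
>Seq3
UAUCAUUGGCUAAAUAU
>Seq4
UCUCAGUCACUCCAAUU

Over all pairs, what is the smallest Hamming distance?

Pairwise Hamming distances:
  Seq1 vs Seq2: 4
  Seq1 vs Seq3: 5
  Seq1 vs Seq4: 7
  Seq2 vs Seq3: 7
  Seq2 vs Seq4: 10
  Seq3 vs Seq4: 8
The smallest is 4, between Seq1 and Seq2.

4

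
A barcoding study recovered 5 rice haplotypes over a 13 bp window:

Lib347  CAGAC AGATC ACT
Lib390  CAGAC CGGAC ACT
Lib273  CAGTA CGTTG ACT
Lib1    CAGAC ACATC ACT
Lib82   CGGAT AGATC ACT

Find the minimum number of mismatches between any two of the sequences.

Pairwise Hamming distances:
  Lib347 vs Lib390: 3
  Lib347 vs Lib273: 5
  Lib347 vs Lib1: 1
  Lib347 vs Lib82: 2
  Lib390 vs Lib273: 5
  Lib390 vs Lib1: 4
  Lib390 vs Lib82: 5
  Lib273 vs Lib1: 6
  Lib273 vs Lib82: 6
  Lib1 vs Lib82: 3
The smallest is 1, between Lib347 and Lib1.

1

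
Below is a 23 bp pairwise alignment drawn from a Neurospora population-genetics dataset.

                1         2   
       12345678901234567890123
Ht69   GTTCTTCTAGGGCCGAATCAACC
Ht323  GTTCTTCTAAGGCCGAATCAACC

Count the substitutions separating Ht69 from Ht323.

1

Differing sites — 10:G/A.
That gives 1 mismatch out of 23 aligned sites, so the Hamming distance is 1.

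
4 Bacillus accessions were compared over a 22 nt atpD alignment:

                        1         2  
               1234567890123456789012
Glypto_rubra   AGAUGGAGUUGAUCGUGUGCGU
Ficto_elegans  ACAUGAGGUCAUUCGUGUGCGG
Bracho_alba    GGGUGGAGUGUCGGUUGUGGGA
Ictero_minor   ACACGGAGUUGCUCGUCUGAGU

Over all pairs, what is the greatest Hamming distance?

Pairwise Hamming distances:
  Glypto_rubra vs Ficto_elegans: 7
  Glypto_rubra vs Bracho_alba: 10
  Glypto_rubra vs Ictero_minor: 5
  Ficto_elegans vs Bracho_alba: 13
  Ficto_elegans vs Ictero_minor: 9
  Bracho_alba vs Ictero_minor: 12
The largest is 13, between Ficto_elegans and Bracho_alba.

13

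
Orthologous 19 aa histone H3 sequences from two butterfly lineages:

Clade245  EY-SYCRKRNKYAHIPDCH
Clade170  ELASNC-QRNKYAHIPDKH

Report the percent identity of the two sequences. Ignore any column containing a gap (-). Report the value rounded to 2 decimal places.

Excluding the 2 gap columns leaves 17 comparable sites.
The sequences differ at positions 2 (Y/L), 5 (Y/N), 8 (K/Q), 18 (C/K).
13 of the 17 comparable sites match, so the percent identity is 13/17 × 100 = 76.47%.

76.47%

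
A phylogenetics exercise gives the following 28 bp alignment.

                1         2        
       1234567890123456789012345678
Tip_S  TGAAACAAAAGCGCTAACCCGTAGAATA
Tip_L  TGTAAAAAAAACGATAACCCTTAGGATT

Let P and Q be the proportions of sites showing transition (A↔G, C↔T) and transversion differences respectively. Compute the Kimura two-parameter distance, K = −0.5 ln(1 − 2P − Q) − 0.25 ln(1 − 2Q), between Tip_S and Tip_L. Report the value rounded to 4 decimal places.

0.3043

Mismatches occur at site 3 (A→T, transversion), site 6 (C→A, transversion), site 11 (G→A, transition), site 14 (C→A, transversion), site 21 (G→T, transversion), site 25 (A→G, transition), site 28 (A→T, transversion).
Of the 7 differences, 2 transitions and 5 transversions over 28 sites: P = 2/28 = 0.071429, Q = 5/28 = 0.178571.
d = −0.5·ln(0.678571) − 0.25·ln(0.642858) = −0.5·(-0.387766) − 0.25·(-0.441831) = 0.3043.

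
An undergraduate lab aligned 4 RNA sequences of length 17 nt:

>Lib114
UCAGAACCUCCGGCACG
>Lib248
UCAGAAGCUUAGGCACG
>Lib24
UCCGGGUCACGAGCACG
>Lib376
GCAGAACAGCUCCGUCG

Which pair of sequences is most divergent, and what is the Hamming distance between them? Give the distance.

Pairwise Hamming distances:
  Lib114 vs Lib248: 3
  Lib114 vs Lib24: 7
  Lib114 vs Lib376: 8
  Lib248 vs Lib24: 8
  Lib248 vs Lib376: 10
  Lib24 vs Lib376: 12
The largest is 12, between Lib24 and Lib376.

12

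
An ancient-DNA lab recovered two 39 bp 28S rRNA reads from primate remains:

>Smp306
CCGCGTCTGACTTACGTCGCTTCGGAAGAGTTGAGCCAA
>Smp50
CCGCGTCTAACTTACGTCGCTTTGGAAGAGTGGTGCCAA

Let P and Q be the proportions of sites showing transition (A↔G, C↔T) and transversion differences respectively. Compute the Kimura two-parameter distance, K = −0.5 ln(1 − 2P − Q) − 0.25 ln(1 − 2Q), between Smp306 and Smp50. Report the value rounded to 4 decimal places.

0.1106

The sequences differ at positions 9 (G/A, transition), 23 (C/T, transition), 32 (T/G, transversion), 34 (A/T, transversion).
Of the 4 differences, 2 transitions and 2 transversions over 39 sites: P = 2/39 = 0.051282, Q = 2/39 = 0.051282.
d = −0.5·ln(0.846154) − 0.25·ln(0.897436) = −0.5·(-0.167054) − 0.25·(-0.108213) = 0.1106.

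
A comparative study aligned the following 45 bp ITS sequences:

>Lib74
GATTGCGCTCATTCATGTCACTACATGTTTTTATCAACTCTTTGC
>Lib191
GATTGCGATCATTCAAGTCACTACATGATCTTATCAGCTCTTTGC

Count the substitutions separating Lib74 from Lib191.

Differing sites — 8:C/A; 16:T/A; 28:T/A; 30:T/C; 37:A/G.
That gives 5 mismatches out of 45 aligned sites, so the Hamming distance is 5.

5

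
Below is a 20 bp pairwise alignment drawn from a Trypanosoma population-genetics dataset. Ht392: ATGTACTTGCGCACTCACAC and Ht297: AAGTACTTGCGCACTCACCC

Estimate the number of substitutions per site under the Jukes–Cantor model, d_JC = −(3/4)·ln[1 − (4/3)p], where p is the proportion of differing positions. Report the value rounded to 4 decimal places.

0.1073

Differing sites — 2:T/A; 19:A/C.
p = 2/20 = 0.100000.
d = −0.75 · ln(1 − (4/3)·0.100000) = −0.75 · ln(0.866667) = −0.75 · (-0.143100) = 0.1073.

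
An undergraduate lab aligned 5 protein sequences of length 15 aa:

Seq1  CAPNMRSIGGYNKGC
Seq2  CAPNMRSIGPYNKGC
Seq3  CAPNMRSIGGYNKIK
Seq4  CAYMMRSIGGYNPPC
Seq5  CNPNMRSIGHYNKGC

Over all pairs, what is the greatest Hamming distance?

Pairwise Hamming distances:
  Seq1 vs Seq2: 1
  Seq1 vs Seq3: 2
  Seq1 vs Seq4: 4
  Seq1 vs Seq5: 2
  Seq2 vs Seq3: 3
  Seq2 vs Seq4: 5
  Seq2 vs Seq5: 2
  Seq3 vs Seq4: 5
  Seq3 vs Seq5: 4
  Seq4 vs Seq5: 6
The largest is 6, between Seq4 and Seq5.

6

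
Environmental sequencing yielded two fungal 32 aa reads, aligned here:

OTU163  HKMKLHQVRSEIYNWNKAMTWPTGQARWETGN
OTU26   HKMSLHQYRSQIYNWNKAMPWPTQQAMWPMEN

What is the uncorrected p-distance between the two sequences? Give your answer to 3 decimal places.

The sequences differ at positions 4 (K/S), 8 (V/Y), 11 (E/Q), 20 (T/P), 24 (G/Q), 27 (R/M), 29 (E/P), 30 (T/M), 31 (G/E).
There are 9 differences over 32 sites, so p = 9/32 = 0.281.

0.281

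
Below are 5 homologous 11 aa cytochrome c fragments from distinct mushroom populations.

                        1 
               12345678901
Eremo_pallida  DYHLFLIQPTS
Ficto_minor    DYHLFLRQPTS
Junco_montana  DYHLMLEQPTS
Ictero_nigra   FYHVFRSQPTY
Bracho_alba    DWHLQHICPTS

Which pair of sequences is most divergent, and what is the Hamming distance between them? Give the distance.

Pairwise Hamming distances:
  Eremo_pallida vs Ficto_minor: 1
  Eremo_pallida vs Junco_montana: 2
  Eremo_pallida vs Ictero_nigra: 5
  Eremo_pallida vs Bracho_alba: 4
  Ficto_minor vs Junco_montana: 2
  Ficto_minor vs Ictero_nigra: 5
  Ficto_minor vs Bracho_alba: 5
  Junco_montana vs Ictero_nigra: 6
  Junco_montana vs Bracho_alba: 5
  Ictero_nigra vs Bracho_alba: 8
The largest is 8, between Ictero_nigra and Bracho_alba.

8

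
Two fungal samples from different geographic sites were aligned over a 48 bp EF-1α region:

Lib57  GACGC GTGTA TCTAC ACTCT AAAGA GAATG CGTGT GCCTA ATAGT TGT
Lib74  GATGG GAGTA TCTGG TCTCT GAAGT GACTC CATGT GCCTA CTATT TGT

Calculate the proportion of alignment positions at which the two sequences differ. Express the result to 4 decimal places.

0.2708

Mismatches occur at site 3 (C/T), site 5 (C/G), site 7 (T/A), site 14 (A/G), site 15 (C/G), site 16 (A/T), site 21 (A/G), site 25 (A/T), site 28 (A/C), site 30 (G/C), site 32 (G/A), site 41 (A/C), site 44 (G/T).
There are 13 differences over 48 sites, so p = 13/48 = 0.2708.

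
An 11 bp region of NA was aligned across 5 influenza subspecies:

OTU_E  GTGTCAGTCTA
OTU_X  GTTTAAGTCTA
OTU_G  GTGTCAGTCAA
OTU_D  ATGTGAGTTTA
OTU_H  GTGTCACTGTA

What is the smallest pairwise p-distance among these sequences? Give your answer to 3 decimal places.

Pairwise Hamming distances:
  OTU_E vs OTU_X: 2
  OTU_E vs OTU_G: 1
  OTU_E vs OTU_D: 3
  OTU_E vs OTU_H: 2
  OTU_X vs OTU_G: 3
  OTU_X vs OTU_D: 4
  OTU_X vs OTU_H: 4
  OTU_G vs OTU_D: 4
  OTU_G vs OTU_H: 3
  OTU_D vs OTU_H: 4
The smallest is 1 mismatch, between OTU_E and OTU_G; p = 1/11 = 0.091.

0.091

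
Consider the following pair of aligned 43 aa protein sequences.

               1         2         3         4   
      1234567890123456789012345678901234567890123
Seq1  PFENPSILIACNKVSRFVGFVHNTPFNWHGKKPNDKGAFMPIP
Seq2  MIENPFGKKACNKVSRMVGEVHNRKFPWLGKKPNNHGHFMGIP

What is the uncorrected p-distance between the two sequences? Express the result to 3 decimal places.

0.372

Differing sites — 1:P/M; 2:F/I; 6:S/F; 7:I/G; 8:L/K; 9:I/K; 17:F/M; 20:F/E; 24:T/R; 25:P/K; 27:N/P; 29:H/L; 35:D/N; 36:K/H; 38:A/H; 41:P/G.
There are 16 differences over 43 sites, so p = 16/43 = 0.372.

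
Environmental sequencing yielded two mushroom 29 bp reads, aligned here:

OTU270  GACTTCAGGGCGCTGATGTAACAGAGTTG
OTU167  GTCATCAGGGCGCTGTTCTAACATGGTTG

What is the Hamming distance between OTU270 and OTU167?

6

Mismatches occur at site 2 (A/T), site 4 (T/A), site 16 (A/T), site 18 (G/C), site 24 (G/T), site 25 (A/G).
That gives 6 mismatches out of 29 aligned sites, so the Hamming distance is 6.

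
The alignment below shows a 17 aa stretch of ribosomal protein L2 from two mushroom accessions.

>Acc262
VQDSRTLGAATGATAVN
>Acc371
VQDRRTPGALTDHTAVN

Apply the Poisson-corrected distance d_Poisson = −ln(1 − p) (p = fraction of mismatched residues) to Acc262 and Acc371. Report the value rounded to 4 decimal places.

Differing sites — 4:S/R; 7:L/P; 10:A/L; 12:G/D; 13:A/H.
p = 5/17 = 0.294118.
d = −ln(1 − 0.294118) = −ln(0.705882) = 0.3483.

0.3483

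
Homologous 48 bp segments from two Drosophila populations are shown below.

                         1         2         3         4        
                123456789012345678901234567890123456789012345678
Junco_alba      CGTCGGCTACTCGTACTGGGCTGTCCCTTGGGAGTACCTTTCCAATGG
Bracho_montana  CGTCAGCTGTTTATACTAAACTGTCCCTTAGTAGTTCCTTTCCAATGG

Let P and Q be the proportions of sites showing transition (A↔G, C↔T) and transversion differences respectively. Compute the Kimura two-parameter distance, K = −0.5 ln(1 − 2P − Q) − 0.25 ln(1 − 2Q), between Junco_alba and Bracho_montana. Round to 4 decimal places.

Differing sites — 5:G/A (Ti); 9:A/G (Ti); 10:C/T (Ti); 12:C/T (Ti); 13:G/A (Ti); 18:G/A (Ti); 19:G/A (Ti); 20:G/A (Ti); 30:G/A (Ti); 32:G/T (Tv); 36:A/T (Tv).
Of the 11 differences, 9 transitions and 2 transversions over 48 sites: P = 9/48 = 0.187500, Q = 2/48 = 0.041667.
d = −0.5·ln(0.583333) − 0.25·ln(0.916666) = −0.5·(-0.538997) − 0.25·(-0.087012) = 0.2913.

0.2913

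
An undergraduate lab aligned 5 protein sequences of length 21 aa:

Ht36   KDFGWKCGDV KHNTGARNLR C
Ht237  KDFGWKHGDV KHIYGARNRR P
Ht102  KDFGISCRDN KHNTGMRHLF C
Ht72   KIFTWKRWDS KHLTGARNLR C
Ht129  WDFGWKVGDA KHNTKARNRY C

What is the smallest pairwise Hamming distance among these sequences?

Pairwise Hamming distances:
  Ht36 vs Ht237: 5
  Ht36 vs Ht102: 7
  Ht36 vs Ht72: 6
  Ht36 vs Ht129: 6
  Ht237 vs Ht102: 12
  Ht237 vs Ht72: 9
  Ht237 vs Ht129: 8
  Ht102 vs Ht72: 11
  Ht102 vs Ht129: 11
  Ht72 vs Ht129: 10
The smallest is 5, between Ht36 and Ht237.

5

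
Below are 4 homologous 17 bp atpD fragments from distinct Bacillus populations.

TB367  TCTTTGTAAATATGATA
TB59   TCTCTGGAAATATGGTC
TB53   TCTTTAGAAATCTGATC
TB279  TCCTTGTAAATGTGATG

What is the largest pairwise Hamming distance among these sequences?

6

Pairwise Hamming distances:
  TB367 vs TB59: 4
  TB367 vs TB53: 4
  TB367 vs TB279: 3
  TB59 vs TB53: 4
  TB59 vs TB279: 6
  TB53 vs TB279: 5
The largest is 6, between TB59 and TB279.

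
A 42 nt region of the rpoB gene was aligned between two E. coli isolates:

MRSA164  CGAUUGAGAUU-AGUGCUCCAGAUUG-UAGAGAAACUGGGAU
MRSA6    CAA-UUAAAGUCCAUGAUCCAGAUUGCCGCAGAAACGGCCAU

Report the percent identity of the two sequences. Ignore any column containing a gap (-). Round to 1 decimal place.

Excluding the 3 gap columns leaves 39 comparable sites.
Mismatches occur at site 2 (G→A), site 6 (G→U), site 8 (G→A), site 10 (U→G), site 13 (A→C), site 14 (G→A), site 17 (C→A), site 28 (U→C), site 29 (A→G), site 30 (G→C), site 37 (U→G), site 39 (G→C), site 40 (G→C).
26 of the 39 comparable sites match, so the percent identity is 26/39 × 100 = 66.7%.

66.7%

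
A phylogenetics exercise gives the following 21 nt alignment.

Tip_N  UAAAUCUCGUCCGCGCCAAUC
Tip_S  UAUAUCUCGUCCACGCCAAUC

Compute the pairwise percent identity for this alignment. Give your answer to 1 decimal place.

Differing sites — 3:A/U; 13:G/A.
19 of the 21 sites match, so the percent identity is 19/21 × 100 = 90.5%.

90.5%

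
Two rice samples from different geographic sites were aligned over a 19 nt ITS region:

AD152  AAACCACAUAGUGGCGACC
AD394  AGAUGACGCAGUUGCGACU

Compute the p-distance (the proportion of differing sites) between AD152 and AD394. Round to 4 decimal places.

Differing sites — 2:A/G; 4:C/U; 5:C/G; 8:A/G; 9:U/C; 13:G/U; 19:C/U.
There are 7 differences over 19 sites, so p = 7/19 = 0.3684.

0.3684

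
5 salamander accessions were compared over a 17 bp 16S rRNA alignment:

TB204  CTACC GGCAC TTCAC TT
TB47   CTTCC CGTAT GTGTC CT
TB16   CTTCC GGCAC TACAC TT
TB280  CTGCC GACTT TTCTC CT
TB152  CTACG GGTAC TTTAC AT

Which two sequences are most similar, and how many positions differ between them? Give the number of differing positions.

Pairwise Hamming distances:
  TB204 vs TB47: 8
  TB204 vs TB16: 2
  TB204 vs TB280: 6
  TB204 vs TB152: 4
  TB47 vs TB16: 8
  TB47 vs TB280: 7
  TB47 vs TB152: 8
  TB16 vs TB280: 7
  TB16 vs TB152: 6
  TB280 vs TB152: 9
The smallest is 2, between TB204 and TB16.

2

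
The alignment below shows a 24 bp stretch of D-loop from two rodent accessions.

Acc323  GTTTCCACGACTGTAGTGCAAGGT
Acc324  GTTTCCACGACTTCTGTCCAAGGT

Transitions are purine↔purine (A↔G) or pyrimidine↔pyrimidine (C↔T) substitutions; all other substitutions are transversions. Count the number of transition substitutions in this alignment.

1

The sequences differ at positions 13 (G/T, transversion), 14 (T/C, transition), 15 (A/T, transversion), 18 (G/C, transversion).
Of the 4 differences, 1 transition and 3 transversions, so the answer is 1.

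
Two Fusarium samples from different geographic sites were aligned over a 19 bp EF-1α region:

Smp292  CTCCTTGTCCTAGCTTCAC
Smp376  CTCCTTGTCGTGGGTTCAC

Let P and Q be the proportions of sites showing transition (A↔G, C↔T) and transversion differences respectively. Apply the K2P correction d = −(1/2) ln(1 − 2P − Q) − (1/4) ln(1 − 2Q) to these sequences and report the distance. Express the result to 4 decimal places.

Mismatches occur at site 10 (C→G, transversion), site 12 (A→G, transition), site 14 (C→G, transversion).
Of the 3 differences, 1 transition and 2 transversions over 19 sites: P = 1/19 = 0.052632, Q = 2/19 = 0.105263.
d = −0.5·ln(0.789473) − 0.25·ln(0.789474) = −0.5·(-0.236390) − 0.25·(-0.236388) = 0.1773.

0.1773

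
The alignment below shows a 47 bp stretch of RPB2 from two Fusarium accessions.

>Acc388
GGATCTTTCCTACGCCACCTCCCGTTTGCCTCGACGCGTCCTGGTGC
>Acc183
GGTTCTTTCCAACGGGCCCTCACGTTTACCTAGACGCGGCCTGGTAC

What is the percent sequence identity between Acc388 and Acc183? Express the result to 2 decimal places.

78.72%

Differing sites — 3:A/T; 11:T/A; 15:C/G; 16:C/G; 17:A/C; 22:C/A; 28:G/A; 32:C/A; 39:T/G; 46:G/A.
37 of the 47 sites match, so the percent identity is 37/47 × 100 = 78.72%.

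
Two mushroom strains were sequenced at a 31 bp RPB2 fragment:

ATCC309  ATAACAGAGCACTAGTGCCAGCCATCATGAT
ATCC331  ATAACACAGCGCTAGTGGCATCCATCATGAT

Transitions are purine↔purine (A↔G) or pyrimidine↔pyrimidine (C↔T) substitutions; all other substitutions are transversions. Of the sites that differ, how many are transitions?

The sequences differ at positions 7 (G/C, transversion), 11 (A/G, transition), 18 (C/G, transversion), 21 (G/T, transversion).
Of the 4 differences, 1 transition and 3 transversions, so the answer is 1.

1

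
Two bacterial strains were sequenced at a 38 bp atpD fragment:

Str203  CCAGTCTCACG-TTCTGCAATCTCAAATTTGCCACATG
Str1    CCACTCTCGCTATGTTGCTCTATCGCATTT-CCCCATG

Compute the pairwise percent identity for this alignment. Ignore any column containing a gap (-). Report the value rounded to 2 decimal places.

69.44%

Excluding the 2 gap columns leaves 36 comparable sites.
Differing sites — 4:G/C; 9:A/G; 11:G/T; 14:T/G; 15:C/T; 19:A/T; 20:A/C; 22:C/A; 25:A/G; 26:A/C; 34:A/C.
25 of the 36 comparable sites match, so the percent identity is 25/36 × 100 = 69.44%.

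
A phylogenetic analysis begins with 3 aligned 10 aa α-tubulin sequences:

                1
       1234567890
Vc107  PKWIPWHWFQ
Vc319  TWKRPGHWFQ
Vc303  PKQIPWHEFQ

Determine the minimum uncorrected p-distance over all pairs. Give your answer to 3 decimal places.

Pairwise Hamming distances:
  Vc107 vs Vc319: 5
  Vc107 vs Vc303: 2
  Vc319 vs Vc303: 6
The smallest is 2 mismatches, between Vc107 and Vc303; p = 2/10 = 0.200.

0.200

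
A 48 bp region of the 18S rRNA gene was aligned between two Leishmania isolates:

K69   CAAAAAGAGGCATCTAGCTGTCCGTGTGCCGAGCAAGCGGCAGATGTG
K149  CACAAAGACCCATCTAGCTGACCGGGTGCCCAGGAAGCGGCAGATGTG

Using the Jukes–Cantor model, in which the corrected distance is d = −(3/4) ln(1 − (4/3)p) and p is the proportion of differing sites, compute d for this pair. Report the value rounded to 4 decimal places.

The sequences differ at positions 3 (A/C), 9 (G/C), 10 (G/C), 21 (T/A), 25 (T/G), 31 (G/C), 34 (C/G).
p = 7/48 = 0.145833.
d = −0.75 · ln(1 − (4/3)·0.145833) = −0.75 · ln(0.805556) = −0.75 · (-0.216223) = 0.1622.

0.1622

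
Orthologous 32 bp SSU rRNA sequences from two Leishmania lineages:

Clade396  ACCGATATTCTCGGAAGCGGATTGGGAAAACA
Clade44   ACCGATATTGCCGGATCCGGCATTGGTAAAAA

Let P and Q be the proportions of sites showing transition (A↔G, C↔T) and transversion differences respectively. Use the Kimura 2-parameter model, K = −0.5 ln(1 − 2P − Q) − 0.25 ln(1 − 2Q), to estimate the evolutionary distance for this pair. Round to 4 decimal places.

Mismatches occur at site 10 (C→G, transversion), site 11 (T→C, transition), site 16 (A→T, transversion), site 17 (G→C, transversion), site 21 (A→C, transversion), site 22 (T→A, transversion), site 24 (G→T, transversion), site 27 (A→T, transversion), site 31 (C→A, transversion).
Of the 9 differences, 1 transition and 8 transversions over 32 sites: P = 1/32 = 0.031250, Q = 8/32 = 0.250000.
d = −0.5·ln(0.687500) − 0.25·ln(0.500000) = −0.5·(-0.374693) − 0.25·(-0.693147) = 0.3606.

0.3606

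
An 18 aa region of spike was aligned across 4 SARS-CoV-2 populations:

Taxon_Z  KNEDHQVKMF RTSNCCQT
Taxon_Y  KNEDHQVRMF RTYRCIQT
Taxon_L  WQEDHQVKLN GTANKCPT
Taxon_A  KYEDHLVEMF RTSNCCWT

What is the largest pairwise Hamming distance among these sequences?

Pairwise Hamming distances:
  Taxon_Z vs Taxon_Y: 4
  Taxon_Z vs Taxon_L: 8
  Taxon_Z vs Taxon_A: 4
  Taxon_Y vs Taxon_L: 11
  Taxon_Y vs Taxon_A: 7
  Taxon_L vs Taxon_A: 10
The largest is 11, between Taxon_Y and Taxon_L.

11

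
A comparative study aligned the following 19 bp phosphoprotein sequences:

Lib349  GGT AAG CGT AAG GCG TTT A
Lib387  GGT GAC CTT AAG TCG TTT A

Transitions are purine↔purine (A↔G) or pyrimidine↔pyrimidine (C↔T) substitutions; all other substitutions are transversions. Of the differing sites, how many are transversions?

The sequences differ at positions 4 (A/G, transition), 6 (G/C, transversion), 8 (G/T, transversion), 13 (G/T, transversion).
Of the 4 differences, 1 transition and 3 transversions, so the answer is 3.

3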